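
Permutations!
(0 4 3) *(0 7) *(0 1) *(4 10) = (0 10 4 3 7 1) = [10, 0, 2, 7, 3, 5, 6, 1, 8, 9, 4]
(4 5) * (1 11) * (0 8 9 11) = (0 8 9 11 1)(4 5) = [8, 0, 2, 3, 5, 4, 6, 7, 9, 11, 10, 1]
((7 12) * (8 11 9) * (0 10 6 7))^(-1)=(0 12 7 6 10)(8 9 11)=[12, 1, 2, 3, 4, 5, 10, 6, 9, 11, 0, 8, 7]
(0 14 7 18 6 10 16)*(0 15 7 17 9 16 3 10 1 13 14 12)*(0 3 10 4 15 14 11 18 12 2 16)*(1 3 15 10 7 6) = (0 2 16 14 17 9)(1 13 11 18)(3 4 10 7 12 15 6) = [2, 13, 16, 4, 10, 5, 3, 12, 8, 0, 7, 18, 15, 11, 17, 6, 14, 9, 1]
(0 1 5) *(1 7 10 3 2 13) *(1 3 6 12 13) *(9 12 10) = (0 7 9 12 13 3 2 1 5)(6 10) = [7, 5, 1, 2, 4, 0, 10, 9, 8, 12, 6, 11, 13, 3]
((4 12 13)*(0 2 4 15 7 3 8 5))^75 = (0 15)(2 7)(3 4)(5 13)(8 12) = [15, 1, 7, 4, 3, 13, 6, 2, 12, 9, 10, 11, 8, 5, 14, 0]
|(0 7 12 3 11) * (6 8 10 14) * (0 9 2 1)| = |(0 7 12 3 11 9 2 1)(6 8 10 14)| = 8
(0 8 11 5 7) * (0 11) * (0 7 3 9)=(0 8 7 11 5 3 9)=[8, 1, 2, 9, 4, 3, 6, 11, 7, 0, 10, 5]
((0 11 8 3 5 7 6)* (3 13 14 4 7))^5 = (0 4 8 6 14 11 7 13)(3 5) = [4, 1, 2, 5, 8, 3, 14, 13, 6, 9, 10, 7, 12, 0, 11]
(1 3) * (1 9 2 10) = (1 3 9 2 10) = [0, 3, 10, 9, 4, 5, 6, 7, 8, 2, 1]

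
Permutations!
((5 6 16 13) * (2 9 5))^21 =(2 6)(5 13)(9 16) =[0, 1, 6, 3, 4, 13, 2, 7, 8, 16, 10, 11, 12, 5, 14, 15, 9]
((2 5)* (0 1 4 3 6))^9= (0 6 3 4 1)(2 5)= [6, 0, 5, 4, 1, 2, 3]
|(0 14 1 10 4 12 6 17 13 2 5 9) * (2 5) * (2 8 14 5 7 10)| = 84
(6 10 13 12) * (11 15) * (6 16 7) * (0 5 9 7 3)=(0 5 9 7 6 10 13 12 16 3)(11 15)=[5, 1, 2, 0, 4, 9, 10, 6, 8, 7, 13, 15, 16, 12, 14, 11, 3]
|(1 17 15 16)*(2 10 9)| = |(1 17 15 16)(2 10 9)| = 12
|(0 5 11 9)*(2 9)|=5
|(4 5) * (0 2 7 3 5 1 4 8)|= 6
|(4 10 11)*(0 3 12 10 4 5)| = 6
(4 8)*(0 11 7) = (0 11 7)(4 8) = [11, 1, 2, 3, 8, 5, 6, 0, 4, 9, 10, 7]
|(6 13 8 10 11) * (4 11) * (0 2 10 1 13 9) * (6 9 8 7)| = |(0 2 10 4 11 9)(1 13 7 6 8)| = 30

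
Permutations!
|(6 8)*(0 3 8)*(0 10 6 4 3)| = |(3 8 4)(6 10)| = 6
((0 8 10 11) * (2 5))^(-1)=[11, 1, 5, 3, 4, 2, 6, 7, 0, 9, 8, 10]=(0 11 10 8)(2 5)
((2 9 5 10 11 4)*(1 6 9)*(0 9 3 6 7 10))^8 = (0 5 9)(1 10 4)(2 7 11) = [5, 10, 7, 3, 1, 9, 6, 11, 8, 0, 4, 2]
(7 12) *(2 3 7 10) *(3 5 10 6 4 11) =(2 5 10)(3 7 12 6 4 11) =[0, 1, 5, 7, 11, 10, 4, 12, 8, 9, 2, 3, 6]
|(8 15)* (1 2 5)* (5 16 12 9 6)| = |(1 2 16 12 9 6 5)(8 15)| = 14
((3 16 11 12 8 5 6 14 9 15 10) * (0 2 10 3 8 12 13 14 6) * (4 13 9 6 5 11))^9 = (0 4 11 5 16 8 6 3 10 14 15 2 13 9) = [4, 1, 13, 10, 11, 16, 3, 7, 6, 0, 14, 5, 12, 9, 15, 2, 8]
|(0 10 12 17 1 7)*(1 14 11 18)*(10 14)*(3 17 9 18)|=|(0 14 11 3 17 10 12 9 18 1 7)|=11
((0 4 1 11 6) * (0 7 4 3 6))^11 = [4, 6, 2, 1, 3, 5, 11, 0, 8, 9, 10, 7] = (0 4 3 1 6 11 7)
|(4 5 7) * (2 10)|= |(2 10)(4 5 7)|= 6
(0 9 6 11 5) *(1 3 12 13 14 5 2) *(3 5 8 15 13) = (0 9 6 11 2 1 5)(3 12)(8 15 13 14) = [9, 5, 1, 12, 4, 0, 11, 7, 15, 6, 10, 2, 3, 14, 8, 13]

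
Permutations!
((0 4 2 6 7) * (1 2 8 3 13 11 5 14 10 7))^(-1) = (0 7 10 14 5 11 13 3 8 4)(1 6 2) = [7, 6, 1, 8, 0, 11, 2, 10, 4, 9, 14, 13, 12, 3, 5]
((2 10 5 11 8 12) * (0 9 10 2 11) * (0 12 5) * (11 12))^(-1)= (12)(0 10 9)(5 8 11)= [10, 1, 2, 3, 4, 8, 6, 7, 11, 0, 9, 5, 12]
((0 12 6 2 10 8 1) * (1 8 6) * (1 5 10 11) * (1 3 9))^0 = (12) = [0, 1, 2, 3, 4, 5, 6, 7, 8, 9, 10, 11, 12]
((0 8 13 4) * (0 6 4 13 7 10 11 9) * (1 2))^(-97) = (13)(0 9 11 10 7 8)(1 2)(4 6) = [9, 2, 1, 3, 6, 5, 4, 8, 0, 11, 7, 10, 12, 13]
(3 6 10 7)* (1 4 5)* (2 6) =(1 4 5)(2 6 10 7 3) =[0, 4, 6, 2, 5, 1, 10, 3, 8, 9, 7]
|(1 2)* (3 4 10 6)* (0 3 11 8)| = |(0 3 4 10 6 11 8)(1 2)| = 14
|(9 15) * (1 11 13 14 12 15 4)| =8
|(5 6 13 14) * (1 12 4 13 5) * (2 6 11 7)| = |(1 12 4 13 14)(2 6 5 11 7)| = 5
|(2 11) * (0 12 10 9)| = 4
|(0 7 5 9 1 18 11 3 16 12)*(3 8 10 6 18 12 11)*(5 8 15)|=14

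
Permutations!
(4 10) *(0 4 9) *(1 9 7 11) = (0 4 10 7 11 1 9) = [4, 9, 2, 3, 10, 5, 6, 11, 8, 0, 7, 1]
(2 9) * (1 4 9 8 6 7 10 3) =[0, 4, 8, 1, 9, 5, 7, 10, 6, 2, 3] =(1 4 9 2 8 6 7 10 3)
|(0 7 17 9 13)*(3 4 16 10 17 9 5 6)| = |(0 7 9 13)(3 4 16 10 17 5 6)| = 28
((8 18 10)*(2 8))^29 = (2 8 18 10) = [0, 1, 8, 3, 4, 5, 6, 7, 18, 9, 2, 11, 12, 13, 14, 15, 16, 17, 10]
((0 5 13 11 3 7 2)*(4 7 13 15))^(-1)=[2, 1, 7, 11, 15, 0, 6, 4, 8, 9, 10, 13, 12, 3, 14, 5]=(0 2 7 4 15 5)(3 11 13)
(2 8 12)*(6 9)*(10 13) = [0, 1, 8, 3, 4, 5, 9, 7, 12, 6, 13, 11, 2, 10] = (2 8 12)(6 9)(10 13)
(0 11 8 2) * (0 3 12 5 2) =(0 11 8)(2 3 12 5) =[11, 1, 3, 12, 4, 2, 6, 7, 0, 9, 10, 8, 5]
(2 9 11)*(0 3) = [3, 1, 9, 0, 4, 5, 6, 7, 8, 11, 10, 2] = (0 3)(2 9 11)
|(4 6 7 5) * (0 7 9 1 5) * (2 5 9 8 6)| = 6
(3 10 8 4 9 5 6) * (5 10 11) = (3 11 5 6)(4 9 10 8) = [0, 1, 2, 11, 9, 6, 3, 7, 4, 10, 8, 5]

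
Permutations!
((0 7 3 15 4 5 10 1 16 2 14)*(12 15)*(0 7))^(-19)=(1 14 12 5 16 7 15 10 2 3 4)=[0, 14, 3, 4, 1, 16, 6, 15, 8, 9, 2, 11, 5, 13, 12, 10, 7]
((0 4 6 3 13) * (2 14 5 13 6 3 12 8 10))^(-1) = (0 13 5 14 2 10 8 12 6 3 4) = [13, 1, 10, 4, 0, 14, 3, 7, 12, 9, 8, 11, 6, 5, 2]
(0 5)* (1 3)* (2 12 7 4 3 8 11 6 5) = (0 2 12 7 4 3 1 8 11 6 5) = [2, 8, 12, 1, 3, 0, 5, 4, 11, 9, 10, 6, 7]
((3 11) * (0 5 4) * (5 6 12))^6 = [6, 1, 2, 3, 0, 4, 12, 7, 8, 9, 10, 11, 5] = (0 6 12 5 4)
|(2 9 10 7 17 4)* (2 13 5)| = 8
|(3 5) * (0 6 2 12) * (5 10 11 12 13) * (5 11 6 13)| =|(0 13 11 12)(2 5 3 10 6)| =20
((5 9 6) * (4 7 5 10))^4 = (4 6 5)(7 10 9) = [0, 1, 2, 3, 6, 4, 5, 10, 8, 7, 9]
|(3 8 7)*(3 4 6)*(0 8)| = 6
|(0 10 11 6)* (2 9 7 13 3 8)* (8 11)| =|(0 10 8 2 9 7 13 3 11 6)| =10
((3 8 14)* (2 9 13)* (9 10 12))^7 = (2 12 13 10 9)(3 8 14) = [0, 1, 12, 8, 4, 5, 6, 7, 14, 2, 9, 11, 13, 10, 3]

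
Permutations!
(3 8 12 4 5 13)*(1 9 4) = (1 9 4 5 13 3 8 12) = [0, 9, 2, 8, 5, 13, 6, 7, 12, 4, 10, 11, 1, 3]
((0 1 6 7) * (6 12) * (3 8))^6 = [1, 12, 2, 3, 4, 5, 7, 0, 8, 9, 10, 11, 6] = (0 1 12 6 7)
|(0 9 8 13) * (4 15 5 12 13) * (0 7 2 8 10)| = |(0 9 10)(2 8 4 15 5 12 13 7)| = 24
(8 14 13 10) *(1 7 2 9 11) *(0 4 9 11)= [4, 7, 11, 3, 9, 5, 6, 2, 14, 0, 8, 1, 12, 10, 13]= (0 4 9)(1 7 2 11)(8 14 13 10)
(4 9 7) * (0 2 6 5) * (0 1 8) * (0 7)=(0 2 6 5 1 8 7 4 9)=[2, 8, 6, 3, 9, 1, 5, 4, 7, 0]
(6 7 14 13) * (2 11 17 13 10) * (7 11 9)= (2 9 7 14 10)(6 11 17 13)= [0, 1, 9, 3, 4, 5, 11, 14, 8, 7, 2, 17, 12, 6, 10, 15, 16, 13]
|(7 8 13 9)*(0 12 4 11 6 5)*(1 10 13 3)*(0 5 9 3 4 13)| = |(0 12 13 3 1 10)(4 11 6 9 7 8)| = 6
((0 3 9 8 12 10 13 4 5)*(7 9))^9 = (0 5 4 13 10 12 8 9 7 3) = [5, 1, 2, 0, 13, 4, 6, 3, 9, 7, 12, 11, 8, 10]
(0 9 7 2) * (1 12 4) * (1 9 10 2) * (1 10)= (0 1 12 4 9 7 10 2)= [1, 12, 0, 3, 9, 5, 6, 10, 8, 7, 2, 11, 4]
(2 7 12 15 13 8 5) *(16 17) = (2 7 12 15 13 8 5)(16 17) = [0, 1, 7, 3, 4, 2, 6, 12, 5, 9, 10, 11, 15, 8, 14, 13, 17, 16]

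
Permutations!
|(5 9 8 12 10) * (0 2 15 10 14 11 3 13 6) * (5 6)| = 40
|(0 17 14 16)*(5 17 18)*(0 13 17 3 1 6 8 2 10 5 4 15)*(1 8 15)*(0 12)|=140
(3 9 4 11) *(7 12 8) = (3 9 4 11)(7 12 8) = [0, 1, 2, 9, 11, 5, 6, 12, 7, 4, 10, 3, 8]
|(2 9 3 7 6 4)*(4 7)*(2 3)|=|(2 9)(3 4)(6 7)|=2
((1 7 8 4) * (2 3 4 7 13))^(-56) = (1 4 3 2 13) = [0, 4, 13, 2, 3, 5, 6, 7, 8, 9, 10, 11, 12, 1]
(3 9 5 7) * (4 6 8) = (3 9 5 7)(4 6 8) = [0, 1, 2, 9, 6, 7, 8, 3, 4, 5]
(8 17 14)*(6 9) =[0, 1, 2, 3, 4, 5, 9, 7, 17, 6, 10, 11, 12, 13, 8, 15, 16, 14] =(6 9)(8 17 14)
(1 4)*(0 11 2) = (0 11 2)(1 4) = [11, 4, 0, 3, 1, 5, 6, 7, 8, 9, 10, 2]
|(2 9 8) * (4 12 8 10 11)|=|(2 9 10 11 4 12 8)|=7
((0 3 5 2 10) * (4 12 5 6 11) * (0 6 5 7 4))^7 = (4 12 7) = [0, 1, 2, 3, 12, 5, 6, 4, 8, 9, 10, 11, 7]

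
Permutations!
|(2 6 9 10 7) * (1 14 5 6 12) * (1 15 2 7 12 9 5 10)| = 14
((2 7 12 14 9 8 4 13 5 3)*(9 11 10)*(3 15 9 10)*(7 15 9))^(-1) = (2 3 11 14 12 7 15)(4 8 9 5 13) = [0, 1, 3, 11, 8, 13, 6, 15, 9, 5, 10, 14, 7, 4, 12, 2]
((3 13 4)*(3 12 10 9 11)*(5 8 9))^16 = [0, 1, 2, 9, 3, 12, 6, 7, 10, 5, 4, 8, 13, 11] = (3 9 5 12 13 11 8 10 4)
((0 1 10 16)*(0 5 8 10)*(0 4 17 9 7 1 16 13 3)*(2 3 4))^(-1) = [3, 7, 1, 2, 13, 16, 6, 9, 5, 17, 8, 11, 12, 10, 14, 15, 0, 4] = (0 3 2 1 7 9 17 4 13 10 8 5 16)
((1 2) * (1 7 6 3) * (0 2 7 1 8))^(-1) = (0 8 3 6 7 1 2) = [8, 2, 0, 6, 4, 5, 7, 1, 3]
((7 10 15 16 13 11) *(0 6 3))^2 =(0 3 6)(7 15 13)(10 16 11) =[3, 1, 2, 6, 4, 5, 0, 15, 8, 9, 16, 10, 12, 7, 14, 13, 11]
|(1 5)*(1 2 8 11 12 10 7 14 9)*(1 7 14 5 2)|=|(1 2 8 11 12 10 14 9 7 5)|=10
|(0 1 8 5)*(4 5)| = |(0 1 8 4 5)| = 5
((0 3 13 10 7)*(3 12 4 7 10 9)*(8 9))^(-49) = (0 7 4 12)(3 9 8 13) = [7, 1, 2, 9, 12, 5, 6, 4, 13, 8, 10, 11, 0, 3]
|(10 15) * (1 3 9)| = |(1 3 9)(10 15)| = 6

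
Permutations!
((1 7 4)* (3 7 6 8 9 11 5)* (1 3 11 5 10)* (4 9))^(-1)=[0, 10, 2, 4, 8, 9, 1, 3, 6, 7, 11, 5]=(1 10 11 5 9 7 3 4 8 6)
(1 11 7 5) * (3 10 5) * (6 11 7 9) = (1 7 3 10 5)(6 11 9) = [0, 7, 2, 10, 4, 1, 11, 3, 8, 6, 5, 9]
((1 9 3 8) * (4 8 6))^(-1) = (1 8 4 6 3 9) = [0, 8, 2, 9, 6, 5, 3, 7, 4, 1]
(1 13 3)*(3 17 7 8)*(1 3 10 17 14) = [0, 13, 2, 3, 4, 5, 6, 8, 10, 9, 17, 11, 12, 14, 1, 15, 16, 7] = (1 13 14)(7 8 10 17)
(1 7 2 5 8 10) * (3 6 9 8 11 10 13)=(1 7 2 5 11 10)(3 6 9 8 13)=[0, 7, 5, 6, 4, 11, 9, 2, 13, 8, 1, 10, 12, 3]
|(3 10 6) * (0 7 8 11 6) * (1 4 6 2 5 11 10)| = |(0 7 8 10)(1 4 6 3)(2 5 11)| = 12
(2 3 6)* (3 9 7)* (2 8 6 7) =(2 9)(3 7)(6 8) =[0, 1, 9, 7, 4, 5, 8, 3, 6, 2]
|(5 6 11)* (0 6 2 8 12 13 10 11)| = 14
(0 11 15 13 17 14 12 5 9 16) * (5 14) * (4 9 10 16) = (0 11 15 13 17 5 10 16)(4 9)(12 14) = [11, 1, 2, 3, 9, 10, 6, 7, 8, 4, 16, 15, 14, 17, 12, 13, 0, 5]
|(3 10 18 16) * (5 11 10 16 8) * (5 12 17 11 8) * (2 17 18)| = |(2 17 11 10)(3 16)(5 8 12 18)| = 4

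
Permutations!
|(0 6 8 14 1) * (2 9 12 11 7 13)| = |(0 6 8 14 1)(2 9 12 11 7 13)| = 30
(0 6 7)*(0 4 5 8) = [6, 1, 2, 3, 5, 8, 7, 4, 0] = (0 6 7 4 5 8)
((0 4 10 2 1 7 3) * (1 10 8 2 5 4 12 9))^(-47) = (0 12 9 1 7 3)(2 4 10 8 5) = [12, 7, 4, 0, 10, 2, 6, 3, 5, 1, 8, 11, 9]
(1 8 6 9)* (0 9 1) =(0 9)(1 8 6) =[9, 8, 2, 3, 4, 5, 1, 7, 6, 0]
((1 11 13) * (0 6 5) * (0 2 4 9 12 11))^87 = (0 11 4 6 13 9 5 1 12 2) = [11, 12, 0, 3, 6, 1, 13, 7, 8, 5, 10, 4, 2, 9]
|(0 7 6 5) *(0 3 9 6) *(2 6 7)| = |(0 2 6 5 3 9 7)| = 7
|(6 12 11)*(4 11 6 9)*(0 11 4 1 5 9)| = |(0 11)(1 5 9)(6 12)| = 6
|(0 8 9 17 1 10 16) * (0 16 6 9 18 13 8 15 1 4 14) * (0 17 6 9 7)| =|(0 15 1 10 9 6 7)(4 14 17)(8 18 13)| =21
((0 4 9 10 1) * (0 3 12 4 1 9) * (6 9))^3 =(0 12 1 4 3) =[12, 4, 2, 0, 3, 5, 6, 7, 8, 9, 10, 11, 1]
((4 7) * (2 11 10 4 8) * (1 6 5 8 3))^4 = (1 2 7 5 10)(3 8 4 6 11) = [0, 2, 7, 8, 6, 10, 11, 5, 4, 9, 1, 3]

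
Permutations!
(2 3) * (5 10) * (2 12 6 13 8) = (2 3 12 6 13 8)(5 10) = [0, 1, 3, 12, 4, 10, 13, 7, 2, 9, 5, 11, 6, 8]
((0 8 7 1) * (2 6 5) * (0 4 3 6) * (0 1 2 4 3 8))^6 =(1 7 4 6)(2 8 5 3) =[0, 7, 8, 2, 6, 3, 1, 4, 5]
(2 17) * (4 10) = (2 17)(4 10) = [0, 1, 17, 3, 10, 5, 6, 7, 8, 9, 4, 11, 12, 13, 14, 15, 16, 2]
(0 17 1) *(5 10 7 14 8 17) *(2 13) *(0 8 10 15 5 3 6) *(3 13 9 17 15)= [13, 8, 9, 6, 4, 3, 0, 14, 15, 17, 7, 11, 12, 2, 10, 5, 16, 1]= (0 13 2 9 17 1 8 15 5 3 6)(7 14 10)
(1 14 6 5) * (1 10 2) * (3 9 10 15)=(1 14 6 5 15 3 9 10 2)=[0, 14, 1, 9, 4, 15, 5, 7, 8, 10, 2, 11, 12, 13, 6, 3]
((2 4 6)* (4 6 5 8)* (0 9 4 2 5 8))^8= (0 9 4 8 2 6 5)= [9, 1, 6, 3, 8, 0, 5, 7, 2, 4]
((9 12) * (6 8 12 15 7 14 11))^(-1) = (6 11 14 7 15 9 12 8) = [0, 1, 2, 3, 4, 5, 11, 15, 6, 12, 10, 14, 8, 13, 7, 9]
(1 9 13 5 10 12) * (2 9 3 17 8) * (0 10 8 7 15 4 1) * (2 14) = (0 10 12)(1 3 17 7 15 4)(2 9 13 5 8 14) = [10, 3, 9, 17, 1, 8, 6, 15, 14, 13, 12, 11, 0, 5, 2, 4, 16, 7]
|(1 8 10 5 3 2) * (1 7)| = |(1 8 10 5 3 2 7)| = 7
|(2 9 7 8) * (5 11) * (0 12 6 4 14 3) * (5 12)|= 8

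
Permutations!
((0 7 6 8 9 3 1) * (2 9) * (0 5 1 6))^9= [7, 5, 8, 9, 4, 1, 3, 0, 6, 2]= (0 7)(1 5)(2 8 6 3 9)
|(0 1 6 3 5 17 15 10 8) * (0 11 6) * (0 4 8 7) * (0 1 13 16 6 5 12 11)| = 15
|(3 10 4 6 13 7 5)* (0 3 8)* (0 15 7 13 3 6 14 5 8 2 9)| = 9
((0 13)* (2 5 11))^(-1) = (0 13)(2 11 5) = [13, 1, 11, 3, 4, 2, 6, 7, 8, 9, 10, 5, 12, 0]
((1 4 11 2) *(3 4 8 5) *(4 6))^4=[0, 6, 3, 2, 8, 11, 1, 7, 4, 9, 10, 5]=(1 6)(2 3)(4 8)(5 11)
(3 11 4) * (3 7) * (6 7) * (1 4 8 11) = [0, 4, 2, 1, 6, 5, 7, 3, 11, 9, 10, 8] = (1 4 6 7 3)(8 11)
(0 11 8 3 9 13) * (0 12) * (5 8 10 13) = (0 11 10 13 12)(3 9 5 8) = [11, 1, 2, 9, 4, 8, 6, 7, 3, 5, 13, 10, 0, 12]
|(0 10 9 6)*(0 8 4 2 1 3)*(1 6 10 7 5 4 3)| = |(0 7 5 4 2 6 8 3)(9 10)| = 8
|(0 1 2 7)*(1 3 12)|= 6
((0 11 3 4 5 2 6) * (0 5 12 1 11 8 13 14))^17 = (0 8 13 14)(1 3 12 11 4)(2 5 6) = [8, 3, 5, 12, 1, 6, 2, 7, 13, 9, 10, 4, 11, 14, 0]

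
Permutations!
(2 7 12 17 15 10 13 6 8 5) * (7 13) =[0, 1, 13, 3, 4, 2, 8, 12, 5, 9, 7, 11, 17, 6, 14, 10, 16, 15] =(2 13 6 8 5)(7 12 17 15 10)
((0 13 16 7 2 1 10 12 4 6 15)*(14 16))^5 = [2, 15, 6, 3, 14, 5, 16, 4, 8, 9, 0, 11, 13, 1, 10, 7, 12] = (0 2 6 16 12 13 1 15 7 4 14 10)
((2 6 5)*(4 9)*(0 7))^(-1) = [7, 1, 5, 3, 9, 6, 2, 0, 8, 4] = (0 7)(2 5 6)(4 9)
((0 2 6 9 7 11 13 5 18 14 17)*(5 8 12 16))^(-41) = (0 2 6 9 7 11 13 8 12 16 5 18 14 17) = [2, 1, 6, 3, 4, 18, 9, 11, 12, 7, 10, 13, 16, 8, 17, 15, 5, 0, 14]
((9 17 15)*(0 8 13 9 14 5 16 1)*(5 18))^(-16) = (0 14 8 18 13 5 9 16 17 1 15) = [14, 15, 2, 3, 4, 9, 6, 7, 18, 16, 10, 11, 12, 5, 8, 0, 17, 1, 13]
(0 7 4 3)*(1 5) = (0 7 4 3)(1 5) = [7, 5, 2, 0, 3, 1, 6, 4]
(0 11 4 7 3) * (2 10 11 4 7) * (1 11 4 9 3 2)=(0 9 3)(1 11 7 2 10 4)=[9, 11, 10, 0, 1, 5, 6, 2, 8, 3, 4, 7]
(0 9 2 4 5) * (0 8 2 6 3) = (0 9 6 3)(2 4 5 8) = [9, 1, 4, 0, 5, 8, 3, 7, 2, 6]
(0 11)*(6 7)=[11, 1, 2, 3, 4, 5, 7, 6, 8, 9, 10, 0]=(0 11)(6 7)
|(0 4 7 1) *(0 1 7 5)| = |(7)(0 4 5)| = 3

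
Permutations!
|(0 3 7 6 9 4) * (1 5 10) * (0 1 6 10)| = |(0 3 7 10 6 9 4 1 5)| = 9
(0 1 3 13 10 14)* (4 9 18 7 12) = (0 1 3 13 10 14)(4 9 18 7 12) = [1, 3, 2, 13, 9, 5, 6, 12, 8, 18, 14, 11, 4, 10, 0, 15, 16, 17, 7]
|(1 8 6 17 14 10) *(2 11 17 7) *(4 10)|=|(1 8 6 7 2 11 17 14 4 10)|=10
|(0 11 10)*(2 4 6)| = |(0 11 10)(2 4 6)| = 3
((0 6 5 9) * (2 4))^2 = (0 5)(6 9) = [5, 1, 2, 3, 4, 0, 9, 7, 8, 6]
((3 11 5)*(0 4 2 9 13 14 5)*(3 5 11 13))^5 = [13, 1, 11, 4, 14, 5, 6, 7, 8, 0, 10, 3, 12, 2, 9] = (0 13 2 11 3 4 14 9)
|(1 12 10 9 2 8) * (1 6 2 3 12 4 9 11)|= 21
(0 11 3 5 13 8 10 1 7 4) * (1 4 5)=(0 11 3 1 7 5 13 8 10 4)=[11, 7, 2, 1, 0, 13, 6, 5, 10, 9, 4, 3, 12, 8]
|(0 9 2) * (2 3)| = |(0 9 3 2)| = 4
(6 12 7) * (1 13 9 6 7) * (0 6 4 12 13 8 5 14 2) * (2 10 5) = (0 6 13 9 4 12 1 8 2)(5 14 10) = [6, 8, 0, 3, 12, 14, 13, 7, 2, 4, 5, 11, 1, 9, 10]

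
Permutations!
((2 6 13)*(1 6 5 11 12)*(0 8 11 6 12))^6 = (2 6)(5 13) = [0, 1, 6, 3, 4, 13, 2, 7, 8, 9, 10, 11, 12, 5]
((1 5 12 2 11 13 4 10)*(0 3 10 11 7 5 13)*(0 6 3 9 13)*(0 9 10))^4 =(0 13 3 9 6 1 11 10 4) =[13, 11, 2, 9, 0, 5, 1, 7, 8, 6, 4, 10, 12, 3]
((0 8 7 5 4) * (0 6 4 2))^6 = (0 8 7 5 2) = [8, 1, 0, 3, 4, 2, 6, 5, 7]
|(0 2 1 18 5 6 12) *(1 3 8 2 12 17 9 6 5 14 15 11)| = 30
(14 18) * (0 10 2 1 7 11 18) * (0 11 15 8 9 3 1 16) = (0 10 2 16)(1 7 15 8 9 3)(11 18 14) = [10, 7, 16, 1, 4, 5, 6, 15, 9, 3, 2, 18, 12, 13, 11, 8, 0, 17, 14]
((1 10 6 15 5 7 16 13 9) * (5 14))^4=[0, 14, 2, 3, 4, 9, 7, 1, 8, 15, 5, 11, 12, 6, 13, 16, 10]=(1 14 13 6 7)(5 9 15 16 10)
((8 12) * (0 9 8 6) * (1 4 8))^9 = [1, 8, 2, 3, 12, 5, 9, 7, 6, 4, 10, 11, 0] = (0 1 8 6 9 4 12)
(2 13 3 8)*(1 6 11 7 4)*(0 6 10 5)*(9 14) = (0 6 11 7 4 1 10 5)(2 13 3 8)(9 14) = [6, 10, 13, 8, 1, 0, 11, 4, 2, 14, 5, 7, 12, 3, 9]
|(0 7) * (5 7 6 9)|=|(0 6 9 5 7)|=5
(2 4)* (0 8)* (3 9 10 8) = (0 3 9 10 8)(2 4) = [3, 1, 4, 9, 2, 5, 6, 7, 0, 10, 8]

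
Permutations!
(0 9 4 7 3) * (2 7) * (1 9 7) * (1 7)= (0 1 9 4 2 7 3)= [1, 9, 7, 0, 2, 5, 6, 3, 8, 4]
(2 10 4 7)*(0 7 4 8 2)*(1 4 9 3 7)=(0 1 4 9 3 7)(2 10 8)=[1, 4, 10, 7, 9, 5, 6, 0, 2, 3, 8]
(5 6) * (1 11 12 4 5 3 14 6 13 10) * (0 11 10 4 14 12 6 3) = (0 11 6)(1 10)(3 12 14)(4 5 13) = [11, 10, 2, 12, 5, 13, 0, 7, 8, 9, 1, 6, 14, 4, 3]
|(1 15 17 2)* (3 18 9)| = 12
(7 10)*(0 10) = (0 10 7) = [10, 1, 2, 3, 4, 5, 6, 0, 8, 9, 7]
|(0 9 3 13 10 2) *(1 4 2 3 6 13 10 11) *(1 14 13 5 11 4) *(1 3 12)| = |(0 9 6 5 11 14 13 4 2)(1 3 10 12)| = 36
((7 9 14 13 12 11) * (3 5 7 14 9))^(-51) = (11 14 13 12) = [0, 1, 2, 3, 4, 5, 6, 7, 8, 9, 10, 14, 11, 12, 13]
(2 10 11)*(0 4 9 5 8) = (0 4 9 5 8)(2 10 11) = [4, 1, 10, 3, 9, 8, 6, 7, 0, 5, 11, 2]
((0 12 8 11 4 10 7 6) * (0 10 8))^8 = (12)(4 11 8)(6 7 10) = [0, 1, 2, 3, 11, 5, 7, 10, 4, 9, 6, 8, 12]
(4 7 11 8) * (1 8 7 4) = (1 8)(7 11) = [0, 8, 2, 3, 4, 5, 6, 11, 1, 9, 10, 7]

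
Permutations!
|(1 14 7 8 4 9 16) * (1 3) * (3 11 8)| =20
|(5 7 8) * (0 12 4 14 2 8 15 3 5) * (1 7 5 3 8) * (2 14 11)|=|(0 12 4 11 2 1 7 15 8)|=9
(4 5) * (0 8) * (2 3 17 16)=(0 8)(2 3 17 16)(4 5)=[8, 1, 3, 17, 5, 4, 6, 7, 0, 9, 10, 11, 12, 13, 14, 15, 2, 16]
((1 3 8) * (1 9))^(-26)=(1 8)(3 9)=[0, 8, 2, 9, 4, 5, 6, 7, 1, 3]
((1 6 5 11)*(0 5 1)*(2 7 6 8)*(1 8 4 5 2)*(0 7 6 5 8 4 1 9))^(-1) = (0 9 8 4 6 2)(5 7 11) = [9, 1, 0, 3, 6, 7, 2, 11, 4, 8, 10, 5]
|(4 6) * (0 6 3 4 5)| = |(0 6 5)(3 4)| = 6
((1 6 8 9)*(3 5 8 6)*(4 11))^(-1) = [0, 9, 2, 1, 11, 3, 6, 7, 5, 8, 10, 4] = (1 9 8 5 3)(4 11)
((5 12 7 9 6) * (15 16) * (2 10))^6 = [0, 1, 2, 3, 4, 12, 5, 9, 8, 6, 10, 11, 7, 13, 14, 15, 16] = (16)(5 12 7 9 6)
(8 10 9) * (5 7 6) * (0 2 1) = (0 2 1)(5 7 6)(8 10 9) = [2, 0, 1, 3, 4, 7, 5, 6, 10, 8, 9]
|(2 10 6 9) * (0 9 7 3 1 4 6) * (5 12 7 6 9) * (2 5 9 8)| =11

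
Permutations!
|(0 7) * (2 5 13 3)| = 4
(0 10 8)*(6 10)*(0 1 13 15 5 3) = (0 6 10 8 1 13 15 5 3) = [6, 13, 2, 0, 4, 3, 10, 7, 1, 9, 8, 11, 12, 15, 14, 5]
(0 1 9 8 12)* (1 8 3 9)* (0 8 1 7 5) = [1, 7, 2, 9, 4, 0, 6, 5, 12, 3, 10, 11, 8] = (0 1 7 5)(3 9)(8 12)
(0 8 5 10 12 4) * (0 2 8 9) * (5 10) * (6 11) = [9, 1, 8, 3, 2, 5, 11, 7, 10, 0, 12, 6, 4] = (0 9)(2 8 10 12 4)(6 11)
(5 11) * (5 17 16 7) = (5 11 17 16 7) = [0, 1, 2, 3, 4, 11, 6, 5, 8, 9, 10, 17, 12, 13, 14, 15, 7, 16]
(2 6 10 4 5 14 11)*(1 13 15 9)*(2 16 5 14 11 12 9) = (1 13 15 2 6 10 4 14 12 9)(5 11 16) = [0, 13, 6, 3, 14, 11, 10, 7, 8, 1, 4, 16, 9, 15, 12, 2, 5]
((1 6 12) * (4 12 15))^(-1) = (1 12 4 15 6) = [0, 12, 2, 3, 15, 5, 1, 7, 8, 9, 10, 11, 4, 13, 14, 6]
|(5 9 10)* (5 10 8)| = 3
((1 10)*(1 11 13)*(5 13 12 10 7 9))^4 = [0, 13, 2, 3, 4, 9, 6, 1, 8, 7, 11, 12, 10, 5] = (1 13 5 9 7)(10 11 12)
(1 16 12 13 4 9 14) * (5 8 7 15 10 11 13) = (1 16 12 5 8 7 15 10 11 13 4 9 14) = [0, 16, 2, 3, 9, 8, 6, 15, 7, 14, 11, 13, 5, 4, 1, 10, 12]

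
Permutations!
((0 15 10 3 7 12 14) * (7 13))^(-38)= [10, 1, 2, 7, 4, 5, 6, 14, 8, 9, 13, 11, 0, 12, 15, 3]= (0 10 13 12)(3 7 14 15)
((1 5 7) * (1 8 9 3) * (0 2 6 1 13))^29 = [13, 6, 0, 9, 4, 1, 2, 5, 7, 8, 10, 11, 12, 3] = (0 13 3 9 8 7 5 1 6 2)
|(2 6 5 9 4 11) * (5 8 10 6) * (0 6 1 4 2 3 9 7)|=|(0 6 8 10 1 4 11 3 9 2 5 7)|=12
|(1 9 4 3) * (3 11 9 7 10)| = |(1 7 10 3)(4 11 9)| = 12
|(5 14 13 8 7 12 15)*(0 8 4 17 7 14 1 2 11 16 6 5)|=18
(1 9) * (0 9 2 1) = [9, 2, 1, 3, 4, 5, 6, 7, 8, 0] = (0 9)(1 2)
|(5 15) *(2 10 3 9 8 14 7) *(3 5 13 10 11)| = 28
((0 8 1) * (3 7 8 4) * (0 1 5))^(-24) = (8) = [0, 1, 2, 3, 4, 5, 6, 7, 8]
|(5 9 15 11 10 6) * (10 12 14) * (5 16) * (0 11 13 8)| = 12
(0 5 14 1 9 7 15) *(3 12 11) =[5, 9, 2, 12, 4, 14, 6, 15, 8, 7, 10, 3, 11, 13, 1, 0] =(0 5 14 1 9 7 15)(3 12 11)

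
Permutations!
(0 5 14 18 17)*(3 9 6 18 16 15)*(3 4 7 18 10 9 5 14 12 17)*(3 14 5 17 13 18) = [5, 1, 2, 17, 7, 12, 10, 3, 8, 6, 9, 11, 13, 18, 16, 4, 15, 0, 14] = (0 5 12 13 18 14 16 15 4 7 3 17)(6 10 9)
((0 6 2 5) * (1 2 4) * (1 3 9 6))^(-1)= [5, 0, 1, 4, 6, 2, 9, 7, 8, 3]= (0 5 2 1)(3 4 6 9)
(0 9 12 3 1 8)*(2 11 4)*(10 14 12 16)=(0 9 16 10 14 12 3 1 8)(2 11 4)=[9, 8, 11, 1, 2, 5, 6, 7, 0, 16, 14, 4, 3, 13, 12, 15, 10]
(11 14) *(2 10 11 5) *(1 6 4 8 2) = [0, 6, 10, 3, 8, 1, 4, 7, 2, 9, 11, 14, 12, 13, 5] = (1 6 4 8 2 10 11 14 5)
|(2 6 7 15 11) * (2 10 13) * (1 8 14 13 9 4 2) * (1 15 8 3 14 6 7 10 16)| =|(1 3 14 13 15 11 16)(2 7 8 6 10 9 4)| =7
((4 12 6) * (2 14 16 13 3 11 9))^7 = [0, 1, 2, 3, 12, 5, 4, 7, 8, 9, 10, 11, 6, 13, 14, 15, 16] = (16)(4 12 6)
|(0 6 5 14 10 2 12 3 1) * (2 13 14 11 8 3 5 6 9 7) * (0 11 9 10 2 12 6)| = |(0 10 13 14 2 6)(1 11 8 3)(5 9 7 12)| = 12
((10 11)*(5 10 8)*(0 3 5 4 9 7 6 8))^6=(0 3 5 10 11)(4 9 7 6 8)=[3, 1, 2, 5, 9, 10, 8, 6, 4, 7, 11, 0]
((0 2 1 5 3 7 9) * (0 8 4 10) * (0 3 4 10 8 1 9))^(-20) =(10) =[0, 1, 2, 3, 4, 5, 6, 7, 8, 9, 10]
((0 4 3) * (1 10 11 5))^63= (1 5 11 10)= [0, 5, 2, 3, 4, 11, 6, 7, 8, 9, 1, 10]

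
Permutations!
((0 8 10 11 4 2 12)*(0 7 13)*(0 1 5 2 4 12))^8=(0 5 13 12 10)(1 7 11 8 2)=[5, 7, 1, 3, 4, 13, 6, 11, 2, 9, 0, 8, 10, 12]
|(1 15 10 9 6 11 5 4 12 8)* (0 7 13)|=|(0 7 13)(1 15 10 9 6 11 5 4 12 8)|=30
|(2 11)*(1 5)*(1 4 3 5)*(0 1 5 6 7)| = |(0 1 5 4 3 6 7)(2 11)| = 14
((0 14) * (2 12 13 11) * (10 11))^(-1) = (0 14)(2 11 10 13 12) = [14, 1, 11, 3, 4, 5, 6, 7, 8, 9, 13, 10, 2, 12, 0]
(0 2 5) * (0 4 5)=[2, 1, 0, 3, 5, 4]=(0 2)(4 5)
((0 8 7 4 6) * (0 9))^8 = (0 7 6)(4 9 8) = [7, 1, 2, 3, 9, 5, 0, 6, 4, 8]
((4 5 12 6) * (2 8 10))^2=[0, 1, 10, 3, 12, 6, 5, 7, 2, 9, 8, 11, 4]=(2 10 8)(4 12)(5 6)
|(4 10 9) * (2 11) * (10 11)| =|(2 10 9 4 11)| =5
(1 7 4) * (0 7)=(0 7 4 1)=[7, 0, 2, 3, 1, 5, 6, 4]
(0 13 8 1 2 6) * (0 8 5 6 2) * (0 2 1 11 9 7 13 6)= (0 6 8 11 9 7 13 5)(1 2)= [6, 2, 1, 3, 4, 0, 8, 13, 11, 7, 10, 9, 12, 5]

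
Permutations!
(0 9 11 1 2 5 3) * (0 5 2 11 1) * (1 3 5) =(0 9 3 1 11) =[9, 11, 2, 1, 4, 5, 6, 7, 8, 3, 10, 0]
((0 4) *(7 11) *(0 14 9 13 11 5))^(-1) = (0 5 7 11 13 9 14 4) = [5, 1, 2, 3, 0, 7, 6, 11, 8, 14, 10, 13, 12, 9, 4]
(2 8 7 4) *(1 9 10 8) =(1 9 10 8 7 4 2) =[0, 9, 1, 3, 2, 5, 6, 4, 7, 10, 8]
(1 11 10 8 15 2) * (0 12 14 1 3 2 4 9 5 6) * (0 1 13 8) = (0 12 14 13 8 15 4 9 5 6 1 11 10)(2 3) = [12, 11, 3, 2, 9, 6, 1, 7, 15, 5, 0, 10, 14, 8, 13, 4]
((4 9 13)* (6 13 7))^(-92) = (4 6 9 13 7) = [0, 1, 2, 3, 6, 5, 9, 4, 8, 13, 10, 11, 12, 7]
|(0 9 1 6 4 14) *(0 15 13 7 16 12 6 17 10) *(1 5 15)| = 14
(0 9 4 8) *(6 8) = [9, 1, 2, 3, 6, 5, 8, 7, 0, 4] = (0 9 4 6 8)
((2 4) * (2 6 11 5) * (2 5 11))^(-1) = (11)(2 6 4) = [0, 1, 6, 3, 2, 5, 4, 7, 8, 9, 10, 11]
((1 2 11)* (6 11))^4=(11)=[0, 1, 2, 3, 4, 5, 6, 7, 8, 9, 10, 11]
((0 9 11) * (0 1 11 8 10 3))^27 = (0 8 3 9 10)(1 11) = [8, 11, 2, 9, 4, 5, 6, 7, 3, 10, 0, 1]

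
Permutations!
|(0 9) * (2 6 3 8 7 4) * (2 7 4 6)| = 10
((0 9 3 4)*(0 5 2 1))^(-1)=(0 1 2 5 4 3 9)=[1, 2, 5, 9, 3, 4, 6, 7, 8, 0]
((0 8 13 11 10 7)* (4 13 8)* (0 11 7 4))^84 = (4 10 11 7 13) = [0, 1, 2, 3, 10, 5, 6, 13, 8, 9, 11, 7, 12, 4]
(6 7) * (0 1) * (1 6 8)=(0 6 7 8 1)=[6, 0, 2, 3, 4, 5, 7, 8, 1]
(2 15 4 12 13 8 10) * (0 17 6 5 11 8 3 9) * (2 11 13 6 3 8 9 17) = (0 2 15 4 12 6 5 13 8 10 11 9)(3 17) = [2, 1, 15, 17, 12, 13, 5, 7, 10, 0, 11, 9, 6, 8, 14, 4, 16, 3]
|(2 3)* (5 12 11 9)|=4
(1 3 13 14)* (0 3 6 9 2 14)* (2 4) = (0 3 13)(1 6 9 4 2 14) = [3, 6, 14, 13, 2, 5, 9, 7, 8, 4, 10, 11, 12, 0, 1]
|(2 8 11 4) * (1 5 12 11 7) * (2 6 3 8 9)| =|(1 5 12 11 4 6 3 8 7)(2 9)| =18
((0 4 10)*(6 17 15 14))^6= (6 15)(14 17)= [0, 1, 2, 3, 4, 5, 15, 7, 8, 9, 10, 11, 12, 13, 17, 6, 16, 14]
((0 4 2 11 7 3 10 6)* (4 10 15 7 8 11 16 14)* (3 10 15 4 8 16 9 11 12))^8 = (0 10 15 6 7)(2 4 3 12 8 14 16 11 9) = [10, 1, 4, 12, 3, 5, 7, 0, 14, 2, 15, 9, 8, 13, 16, 6, 11]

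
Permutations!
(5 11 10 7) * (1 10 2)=(1 10 7 5 11 2)=[0, 10, 1, 3, 4, 11, 6, 5, 8, 9, 7, 2]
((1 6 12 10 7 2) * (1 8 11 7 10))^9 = (12)(2 8 11 7) = [0, 1, 8, 3, 4, 5, 6, 2, 11, 9, 10, 7, 12]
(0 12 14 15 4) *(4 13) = [12, 1, 2, 3, 0, 5, 6, 7, 8, 9, 10, 11, 14, 4, 15, 13] = (0 12 14 15 13 4)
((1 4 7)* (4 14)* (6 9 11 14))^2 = [0, 9, 2, 3, 1, 5, 11, 6, 8, 14, 10, 4, 12, 13, 7] = (1 9 14 7 6 11 4)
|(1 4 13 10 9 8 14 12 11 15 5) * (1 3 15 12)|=|(1 4 13 10 9 8 14)(3 15 5)(11 12)|=42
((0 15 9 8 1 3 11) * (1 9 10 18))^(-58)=(0 3 18 15 11 1 10)=[3, 10, 2, 18, 4, 5, 6, 7, 8, 9, 0, 1, 12, 13, 14, 11, 16, 17, 15]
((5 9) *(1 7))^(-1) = (1 7)(5 9) = [0, 7, 2, 3, 4, 9, 6, 1, 8, 5]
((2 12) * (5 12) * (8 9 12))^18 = (2 9 5 12 8) = [0, 1, 9, 3, 4, 12, 6, 7, 2, 5, 10, 11, 8]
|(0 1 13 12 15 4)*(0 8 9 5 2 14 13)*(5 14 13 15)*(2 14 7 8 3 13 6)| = 42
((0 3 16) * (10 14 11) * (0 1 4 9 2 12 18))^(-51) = (0 1 2)(3 4 12)(9 18 16) = [1, 2, 0, 4, 12, 5, 6, 7, 8, 18, 10, 11, 3, 13, 14, 15, 9, 17, 16]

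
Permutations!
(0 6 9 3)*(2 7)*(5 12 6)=(0 5 12 6 9 3)(2 7)=[5, 1, 7, 0, 4, 12, 9, 2, 8, 3, 10, 11, 6]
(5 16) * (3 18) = (3 18)(5 16) = [0, 1, 2, 18, 4, 16, 6, 7, 8, 9, 10, 11, 12, 13, 14, 15, 5, 17, 3]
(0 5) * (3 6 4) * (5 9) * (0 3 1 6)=(0 9 5 3)(1 6 4)=[9, 6, 2, 0, 1, 3, 4, 7, 8, 5]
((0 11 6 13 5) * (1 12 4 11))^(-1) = (0 5 13 6 11 4 12 1) = [5, 0, 2, 3, 12, 13, 11, 7, 8, 9, 10, 4, 1, 6]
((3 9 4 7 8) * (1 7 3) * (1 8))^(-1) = (1 7)(3 4 9) = [0, 7, 2, 4, 9, 5, 6, 1, 8, 3]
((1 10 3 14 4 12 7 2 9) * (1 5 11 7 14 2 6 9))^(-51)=(14)(1 10 3 2)(5 9 6 7 11)=[0, 10, 1, 2, 4, 9, 7, 11, 8, 6, 3, 5, 12, 13, 14]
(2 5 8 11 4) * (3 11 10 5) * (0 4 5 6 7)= (0 4 2 3 11 5 8 10 6 7)= [4, 1, 3, 11, 2, 8, 7, 0, 10, 9, 6, 5]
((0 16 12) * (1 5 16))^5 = (16) = [0, 1, 2, 3, 4, 5, 6, 7, 8, 9, 10, 11, 12, 13, 14, 15, 16]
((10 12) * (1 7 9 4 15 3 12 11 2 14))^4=(1 15 11 7 3 2 9 12 14 4 10)=[0, 15, 9, 2, 10, 5, 6, 3, 8, 12, 1, 7, 14, 13, 4, 11]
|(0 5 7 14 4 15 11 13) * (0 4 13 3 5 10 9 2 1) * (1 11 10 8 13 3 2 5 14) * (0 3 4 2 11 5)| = |(0 8 13 2 5 7 1 3 14 4 15 10 9)| = 13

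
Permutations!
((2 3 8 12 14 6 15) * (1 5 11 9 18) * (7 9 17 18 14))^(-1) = [0, 18, 15, 2, 4, 1, 14, 12, 3, 7, 10, 5, 8, 13, 9, 6, 16, 11, 17] = (1 18 17 11 5)(2 15 6 14 9 7 12 8 3)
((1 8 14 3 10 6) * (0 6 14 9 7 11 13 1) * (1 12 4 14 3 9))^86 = (4 9 11 12 14 7 13) = [0, 1, 2, 3, 9, 5, 6, 13, 8, 11, 10, 12, 14, 4, 7]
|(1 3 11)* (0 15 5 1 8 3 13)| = 15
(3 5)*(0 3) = [3, 1, 2, 5, 4, 0] = (0 3 5)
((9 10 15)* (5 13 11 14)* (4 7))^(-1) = (4 7)(5 14 11 13)(9 15 10) = [0, 1, 2, 3, 7, 14, 6, 4, 8, 15, 9, 13, 12, 5, 11, 10]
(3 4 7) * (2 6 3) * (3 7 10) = (2 6 7)(3 4 10) = [0, 1, 6, 4, 10, 5, 7, 2, 8, 9, 3]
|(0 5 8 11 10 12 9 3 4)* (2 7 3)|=|(0 5 8 11 10 12 9 2 7 3 4)|=11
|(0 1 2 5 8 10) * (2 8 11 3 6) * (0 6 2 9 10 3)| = 21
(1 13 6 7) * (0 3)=(0 3)(1 13 6 7)=[3, 13, 2, 0, 4, 5, 7, 1, 8, 9, 10, 11, 12, 6]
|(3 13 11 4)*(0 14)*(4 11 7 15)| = 10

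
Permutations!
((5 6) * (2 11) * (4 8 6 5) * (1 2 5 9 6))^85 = (1 6 11 8 9 2 4 5) = [0, 6, 4, 3, 5, 1, 11, 7, 9, 2, 10, 8]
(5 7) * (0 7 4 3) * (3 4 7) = (0 3)(5 7) = [3, 1, 2, 0, 4, 7, 6, 5]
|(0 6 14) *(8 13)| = |(0 6 14)(8 13)| = 6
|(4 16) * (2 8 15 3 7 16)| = |(2 8 15 3 7 16 4)| = 7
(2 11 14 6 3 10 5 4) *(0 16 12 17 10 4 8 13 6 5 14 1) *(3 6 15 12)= (0 16 3 4 2 11 1)(5 8 13 15 12 17 10 14)= [16, 0, 11, 4, 2, 8, 6, 7, 13, 9, 14, 1, 17, 15, 5, 12, 3, 10]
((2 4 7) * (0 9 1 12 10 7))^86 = [2, 0, 10, 3, 7, 5, 6, 12, 8, 4, 1, 11, 9] = (0 2 10 1)(4 7 12 9)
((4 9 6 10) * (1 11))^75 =(1 11)(4 10 6 9) =[0, 11, 2, 3, 10, 5, 9, 7, 8, 4, 6, 1]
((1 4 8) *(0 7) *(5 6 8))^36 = (1 4 5 6 8) = [0, 4, 2, 3, 5, 6, 8, 7, 1]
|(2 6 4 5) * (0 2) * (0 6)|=6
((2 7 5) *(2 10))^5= [0, 1, 7, 3, 4, 10, 6, 5, 8, 9, 2]= (2 7 5 10)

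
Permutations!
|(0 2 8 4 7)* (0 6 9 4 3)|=|(0 2 8 3)(4 7 6 9)|=4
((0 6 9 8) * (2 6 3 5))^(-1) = (0 8 9 6 2 5 3) = [8, 1, 5, 0, 4, 3, 2, 7, 9, 6]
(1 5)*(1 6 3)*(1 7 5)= (3 7 5 6)= [0, 1, 2, 7, 4, 6, 3, 5]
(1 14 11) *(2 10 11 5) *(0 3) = (0 3)(1 14 5 2 10 11) = [3, 14, 10, 0, 4, 2, 6, 7, 8, 9, 11, 1, 12, 13, 5]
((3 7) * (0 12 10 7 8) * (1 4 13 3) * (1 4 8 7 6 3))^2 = (0 10 3 4 1)(6 7 13 8 12) = [10, 0, 2, 4, 1, 5, 7, 13, 12, 9, 3, 11, 6, 8]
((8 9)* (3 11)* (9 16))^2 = (8 9 16) = [0, 1, 2, 3, 4, 5, 6, 7, 9, 16, 10, 11, 12, 13, 14, 15, 8]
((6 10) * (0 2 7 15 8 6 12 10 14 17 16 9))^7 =(0 17 8 2 16 6 7 9 14 15)(10 12) =[17, 1, 16, 3, 4, 5, 7, 9, 2, 14, 12, 11, 10, 13, 15, 0, 6, 8]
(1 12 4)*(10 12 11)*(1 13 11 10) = (1 10 12 4 13 11) = [0, 10, 2, 3, 13, 5, 6, 7, 8, 9, 12, 1, 4, 11]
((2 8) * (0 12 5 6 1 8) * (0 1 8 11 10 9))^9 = (0 9 10 11 1 2 8 6 5 12) = [9, 2, 8, 3, 4, 12, 5, 7, 6, 10, 11, 1, 0]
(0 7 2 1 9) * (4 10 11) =(0 7 2 1 9)(4 10 11) =[7, 9, 1, 3, 10, 5, 6, 2, 8, 0, 11, 4]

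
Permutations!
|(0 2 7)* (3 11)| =|(0 2 7)(3 11)| =6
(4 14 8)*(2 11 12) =(2 11 12)(4 14 8) =[0, 1, 11, 3, 14, 5, 6, 7, 4, 9, 10, 12, 2, 13, 8]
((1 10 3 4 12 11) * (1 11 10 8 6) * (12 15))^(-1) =[0, 6, 2, 10, 3, 5, 8, 7, 1, 9, 12, 11, 15, 13, 14, 4] =(1 6 8)(3 10 12 15 4)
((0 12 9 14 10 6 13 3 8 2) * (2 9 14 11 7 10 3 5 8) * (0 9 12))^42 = [0, 1, 13, 6, 4, 9, 3, 12, 11, 5, 14, 8, 7, 2, 10] = (2 13)(3 6)(5 9)(7 12)(8 11)(10 14)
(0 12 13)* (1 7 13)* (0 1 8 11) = (0 12 8 11)(1 7 13) = [12, 7, 2, 3, 4, 5, 6, 13, 11, 9, 10, 0, 8, 1]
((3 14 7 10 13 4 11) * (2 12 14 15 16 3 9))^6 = (16)(2 4 7)(9 13 14)(10 12 11) = [0, 1, 4, 3, 7, 5, 6, 2, 8, 13, 12, 10, 11, 14, 9, 15, 16]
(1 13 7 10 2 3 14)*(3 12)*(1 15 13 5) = (1 5)(2 12 3 14 15 13 7 10) = [0, 5, 12, 14, 4, 1, 6, 10, 8, 9, 2, 11, 3, 7, 15, 13]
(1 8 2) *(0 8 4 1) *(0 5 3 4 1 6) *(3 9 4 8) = (0 3 8 2 5 9 4 6) = [3, 1, 5, 8, 6, 9, 0, 7, 2, 4]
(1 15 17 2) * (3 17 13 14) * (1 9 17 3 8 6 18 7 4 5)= (1 15 13 14 8 6 18 7 4 5)(2 9 17)= [0, 15, 9, 3, 5, 1, 18, 4, 6, 17, 10, 11, 12, 14, 8, 13, 16, 2, 7]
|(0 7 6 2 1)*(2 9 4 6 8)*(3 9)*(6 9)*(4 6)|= 20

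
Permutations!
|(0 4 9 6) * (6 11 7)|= 6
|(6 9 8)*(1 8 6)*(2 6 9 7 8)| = |(9)(1 2 6 7 8)| = 5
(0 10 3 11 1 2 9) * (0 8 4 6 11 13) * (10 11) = (0 11 1 2 9 8 4 6 10 3 13) = [11, 2, 9, 13, 6, 5, 10, 7, 4, 8, 3, 1, 12, 0]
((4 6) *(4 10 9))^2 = (4 10)(6 9) = [0, 1, 2, 3, 10, 5, 9, 7, 8, 6, 4]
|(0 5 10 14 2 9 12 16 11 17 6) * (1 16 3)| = 13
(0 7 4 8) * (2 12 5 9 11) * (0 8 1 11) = (0 7 4 1 11 2 12 5 9) = [7, 11, 12, 3, 1, 9, 6, 4, 8, 0, 10, 2, 5]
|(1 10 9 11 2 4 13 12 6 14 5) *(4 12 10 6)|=|(1 6 14 5)(2 12 4 13 10 9 11)|=28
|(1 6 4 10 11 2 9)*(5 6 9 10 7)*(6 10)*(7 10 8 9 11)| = 10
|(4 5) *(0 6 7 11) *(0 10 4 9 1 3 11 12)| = 28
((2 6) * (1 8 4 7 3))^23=(1 7 8 3 4)(2 6)=[0, 7, 6, 4, 1, 5, 2, 8, 3]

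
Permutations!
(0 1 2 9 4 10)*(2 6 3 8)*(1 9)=[9, 6, 1, 8, 10, 5, 3, 7, 2, 4, 0]=(0 9 4 10)(1 6 3 8 2)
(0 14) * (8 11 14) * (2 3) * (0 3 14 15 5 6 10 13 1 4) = [8, 4, 14, 2, 0, 6, 10, 7, 11, 9, 13, 15, 12, 1, 3, 5] = (0 8 11 15 5 6 10 13 1 4)(2 14 3)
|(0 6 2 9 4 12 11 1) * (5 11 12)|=8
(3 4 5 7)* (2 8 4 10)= (2 8 4 5 7 3 10)= [0, 1, 8, 10, 5, 7, 6, 3, 4, 9, 2]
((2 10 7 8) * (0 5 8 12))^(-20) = (0 5 8 2 10 7 12) = [5, 1, 10, 3, 4, 8, 6, 12, 2, 9, 7, 11, 0]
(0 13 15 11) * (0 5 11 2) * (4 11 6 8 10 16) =[13, 1, 0, 3, 11, 6, 8, 7, 10, 9, 16, 5, 12, 15, 14, 2, 4] =(0 13 15 2)(4 11 5 6 8 10 16)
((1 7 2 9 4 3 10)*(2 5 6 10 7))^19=(1 2 9 4 3 7 5 6 10)=[0, 2, 9, 7, 3, 6, 10, 5, 8, 4, 1]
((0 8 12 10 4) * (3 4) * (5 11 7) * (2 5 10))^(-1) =(0 4 3 10 7 11 5 2 12 8) =[4, 1, 12, 10, 3, 2, 6, 11, 0, 9, 7, 5, 8]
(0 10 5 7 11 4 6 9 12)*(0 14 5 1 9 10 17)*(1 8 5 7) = (0 17)(1 9 12 14 7 11 4 6 10 8 5) = [17, 9, 2, 3, 6, 1, 10, 11, 5, 12, 8, 4, 14, 13, 7, 15, 16, 0]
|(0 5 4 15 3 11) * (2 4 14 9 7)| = |(0 5 14 9 7 2 4 15 3 11)| = 10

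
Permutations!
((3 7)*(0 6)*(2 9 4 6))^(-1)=[6, 1, 0, 7, 9, 5, 4, 3, 8, 2]=(0 6 4 9 2)(3 7)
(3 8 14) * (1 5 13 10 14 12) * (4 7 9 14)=(1 5 13 10 4 7 9 14 3 8 12)=[0, 5, 2, 8, 7, 13, 6, 9, 12, 14, 4, 11, 1, 10, 3]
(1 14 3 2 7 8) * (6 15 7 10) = [0, 14, 10, 2, 4, 5, 15, 8, 1, 9, 6, 11, 12, 13, 3, 7] = (1 14 3 2 10 6 15 7 8)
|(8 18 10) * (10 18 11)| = |(18)(8 11 10)| = 3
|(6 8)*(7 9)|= |(6 8)(7 9)|= 2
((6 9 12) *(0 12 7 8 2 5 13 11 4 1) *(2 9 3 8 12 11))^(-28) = [0, 1, 13, 9, 4, 2, 8, 6, 7, 12, 10, 11, 3, 5] = (2 13 5)(3 9 12)(6 8 7)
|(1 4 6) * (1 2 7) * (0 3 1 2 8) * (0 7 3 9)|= |(0 9)(1 4 6 8 7 2 3)|= 14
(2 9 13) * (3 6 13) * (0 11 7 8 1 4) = (0 11 7 8 1 4)(2 9 3 6 13) = [11, 4, 9, 6, 0, 5, 13, 8, 1, 3, 10, 7, 12, 2]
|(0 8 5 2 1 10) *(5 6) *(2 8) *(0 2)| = |(1 10 2)(5 8 6)| = 3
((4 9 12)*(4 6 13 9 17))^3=(4 17)(6 12 9 13)=[0, 1, 2, 3, 17, 5, 12, 7, 8, 13, 10, 11, 9, 6, 14, 15, 16, 4]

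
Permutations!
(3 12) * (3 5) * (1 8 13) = (1 8 13)(3 12 5) = [0, 8, 2, 12, 4, 3, 6, 7, 13, 9, 10, 11, 5, 1]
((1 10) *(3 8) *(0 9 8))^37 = (0 9 8 3)(1 10) = [9, 10, 2, 0, 4, 5, 6, 7, 3, 8, 1]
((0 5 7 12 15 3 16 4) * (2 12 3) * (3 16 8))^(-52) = (0 16 5 4 7)(2 15 12) = [16, 1, 15, 3, 7, 4, 6, 0, 8, 9, 10, 11, 2, 13, 14, 12, 5]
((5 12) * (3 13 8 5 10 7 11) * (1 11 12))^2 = (1 3 8)(5 11 13)(7 10 12) = [0, 3, 2, 8, 4, 11, 6, 10, 1, 9, 12, 13, 7, 5]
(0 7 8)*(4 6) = (0 7 8)(4 6) = [7, 1, 2, 3, 6, 5, 4, 8, 0]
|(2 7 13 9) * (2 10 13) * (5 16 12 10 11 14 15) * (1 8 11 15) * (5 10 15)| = 28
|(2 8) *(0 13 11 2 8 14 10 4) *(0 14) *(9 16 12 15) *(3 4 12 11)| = 12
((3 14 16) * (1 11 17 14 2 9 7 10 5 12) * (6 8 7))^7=(1 9)(2 12)(3 5)(6 11)(7 14)(8 17)(10 16)=[0, 9, 12, 5, 4, 3, 11, 14, 17, 1, 16, 6, 2, 13, 7, 15, 10, 8]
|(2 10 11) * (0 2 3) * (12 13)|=|(0 2 10 11 3)(12 13)|=10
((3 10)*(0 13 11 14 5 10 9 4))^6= (0 3 14)(4 10 11)(5 13 9)= [3, 1, 2, 14, 10, 13, 6, 7, 8, 5, 11, 4, 12, 9, 0]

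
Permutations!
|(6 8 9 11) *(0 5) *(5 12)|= |(0 12 5)(6 8 9 11)|= 12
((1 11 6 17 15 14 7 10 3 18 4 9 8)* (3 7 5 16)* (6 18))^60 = (18)(3 14 6 5 17 16 15) = [0, 1, 2, 14, 4, 17, 5, 7, 8, 9, 10, 11, 12, 13, 6, 3, 15, 16, 18]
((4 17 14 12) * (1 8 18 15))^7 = (1 15 18 8)(4 12 14 17) = [0, 15, 2, 3, 12, 5, 6, 7, 1, 9, 10, 11, 14, 13, 17, 18, 16, 4, 8]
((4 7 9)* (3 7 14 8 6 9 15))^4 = (3 7 15)(4 9 6 8 14) = [0, 1, 2, 7, 9, 5, 8, 15, 14, 6, 10, 11, 12, 13, 4, 3]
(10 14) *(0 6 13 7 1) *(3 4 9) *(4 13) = [6, 0, 2, 13, 9, 5, 4, 1, 8, 3, 14, 11, 12, 7, 10] = (0 6 4 9 3 13 7 1)(10 14)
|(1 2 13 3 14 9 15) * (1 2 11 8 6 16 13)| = 11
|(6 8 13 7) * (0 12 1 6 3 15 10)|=|(0 12 1 6 8 13 7 3 15 10)|=10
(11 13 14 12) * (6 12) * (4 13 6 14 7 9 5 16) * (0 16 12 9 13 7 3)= (0 16 4 7 13 3)(5 12 11 6 9)= [16, 1, 2, 0, 7, 12, 9, 13, 8, 5, 10, 6, 11, 3, 14, 15, 4]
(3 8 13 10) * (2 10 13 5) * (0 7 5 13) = (0 7 5 2 10 3 8 13) = [7, 1, 10, 8, 4, 2, 6, 5, 13, 9, 3, 11, 12, 0]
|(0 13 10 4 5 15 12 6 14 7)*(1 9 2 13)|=|(0 1 9 2 13 10 4 5 15 12 6 14 7)|=13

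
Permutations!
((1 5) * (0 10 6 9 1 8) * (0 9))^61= [10, 5, 2, 3, 4, 8, 0, 7, 9, 1, 6]= (0 10 6)(1 5 8 9)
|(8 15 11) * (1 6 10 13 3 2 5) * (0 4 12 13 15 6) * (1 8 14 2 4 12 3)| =|(0 12 13 1)(2 5 8 6 10 15 11 14)(3 4)| =8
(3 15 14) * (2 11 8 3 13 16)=(2 11 8 3 15 14 13 16)=[0, 1, 11, 15, 4, 5, 6, 7, 3, 9, 10, 8, 12, 16, 13, 14, 2]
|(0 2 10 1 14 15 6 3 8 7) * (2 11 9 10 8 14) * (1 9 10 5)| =36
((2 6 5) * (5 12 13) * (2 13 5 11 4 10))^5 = (2 11 12 10 13 6 4 5) = [0, 1, 11, 3, 5, 2, 4, 7, 8, 9, 13, 12, 10, 6]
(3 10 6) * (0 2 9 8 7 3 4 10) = [2, 1, 9, 0, 10, 5, 4, 3, 7, 8, 6] = (0 2 9 8 7 3)(4 10 6)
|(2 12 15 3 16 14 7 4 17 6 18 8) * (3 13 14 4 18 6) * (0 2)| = 36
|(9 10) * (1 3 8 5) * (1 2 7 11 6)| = 8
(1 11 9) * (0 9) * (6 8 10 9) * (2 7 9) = [6, 11, 7, 3, 4, 5, 8, 9, 10, 1, 2, 0] = (0 6 8 10 2 7 9 1 11)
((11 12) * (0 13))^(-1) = (0 13)(11 12) = [13, 1, 2, 3, 4, 5, 6, 7, 8, 9, 10, 12, 11, 0]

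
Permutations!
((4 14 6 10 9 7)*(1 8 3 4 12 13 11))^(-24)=(14)=[0, 1, 2, 3, 4, 5, 6, 7, 8, 9, 10, 11, 12, 13, 14]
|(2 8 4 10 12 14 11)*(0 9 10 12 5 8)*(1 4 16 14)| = |(0 9 10 5 8 16 14 11 2)(1 4 12)| = 9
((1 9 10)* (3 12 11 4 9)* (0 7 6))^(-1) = (0 6 7)(1 10 9 4 11 12 3) = [6, 10, 2, 1, 11, 5, 7, 0, 8, 4, 9, 12, 3]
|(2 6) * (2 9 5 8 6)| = |(5 8 6 9)| = 4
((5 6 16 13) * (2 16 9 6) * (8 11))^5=(2 16 13 5)(6 9)(8 11)=[0, 1, 16, 3, 4, 2, 9, 7, 11, 6, 10, 8, 12, 5, 14, 15, 13]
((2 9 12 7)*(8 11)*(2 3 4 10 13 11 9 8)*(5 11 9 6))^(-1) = (2 11 5 6 8)(3 7 12 9 13 10 4) = [0, 1, 11, 7, 3, 6, 8, 12, 2, 13, 4, 5, 9, 10]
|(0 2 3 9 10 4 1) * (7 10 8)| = |(0 2 3 9 8 7 10 4 1)| = 9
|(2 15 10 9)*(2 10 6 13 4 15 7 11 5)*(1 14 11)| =12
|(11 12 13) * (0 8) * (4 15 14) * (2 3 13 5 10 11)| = 12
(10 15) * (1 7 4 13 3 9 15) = (1 7 4 13 3 9 15 10) = [0, 7, 2, 9, 13, 5, 6, 4, 8, 15, 1, 11, 12, 3, 14, 10]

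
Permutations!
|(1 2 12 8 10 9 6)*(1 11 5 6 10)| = 12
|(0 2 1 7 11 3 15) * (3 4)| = 8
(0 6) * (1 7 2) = (0 6)(1 7 2) = [6, 7, 1, 3, 4, 5, 0, 2]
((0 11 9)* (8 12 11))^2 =[12, 1, 2, 3, 4, 5, 6, 7, 11, 8, 10, 0, 9] =(0 12 9 8 11)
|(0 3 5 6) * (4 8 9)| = |(0 3 5 6)(4 8 9)| = 12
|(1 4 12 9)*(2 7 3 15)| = |(1 4 12 9)(2 7 3 15)| = 4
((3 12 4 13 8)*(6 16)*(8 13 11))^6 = (16)(3 12 4 11 8) = [0, 1, 2, 12, 11, 5, 6, 7, 3, 9, 10, 8, 4, 13, 14, 15, 16]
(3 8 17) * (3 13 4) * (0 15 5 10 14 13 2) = [15, 1, 0, 8, 3, 10, 6, 7, 17, 9, 14, 11, 12, 4, 13, 5, 16, 2] = (0 15 5 10 14 13 4 3 8 17 2)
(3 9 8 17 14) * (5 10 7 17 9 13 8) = (3 13 8 9 5 10 7 17 14) = [0, 1, 2, 13, 4, 10, 6, 17, 9, 5, 7, 11, 12, 8, 3, 15, 16, 14]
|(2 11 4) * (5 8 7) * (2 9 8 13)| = 8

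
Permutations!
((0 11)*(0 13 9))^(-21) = (0 9 13 11) = [9, 1, 2, 3, 4, 5, 6, 7, 8, 13, 10, 0, 12, 11]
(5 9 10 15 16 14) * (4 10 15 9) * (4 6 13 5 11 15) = (4 10 9)(5 6 13)(11 15 16 14) = [0, 1, 2, 3, 10, 6, 13, 7, 8, 4, 9, 15, 12, 5, 11, 16, 14]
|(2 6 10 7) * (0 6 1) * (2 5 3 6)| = 15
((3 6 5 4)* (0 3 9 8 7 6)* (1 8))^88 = (1 5 8 4 7 9 6) = [0, 5, 2, 3, 7, 8, 1, 9, 4, 6]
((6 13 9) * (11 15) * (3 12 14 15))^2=(3 14 11 12 15)(6 9 13)=[0, 1, 2, 14, 4, 5, 9, 7, 8, 13, 10, 12, 15, 6, 11, 3]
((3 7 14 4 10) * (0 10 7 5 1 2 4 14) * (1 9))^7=(14)(0 4 1 5 10 7 2 9 3)=[4, 5, 9, 0, 1, 10, 6, 2, 8, 3, 7, 11, 12, 13, 14]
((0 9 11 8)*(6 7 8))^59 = [8, 1, 2, 3, 4, 5, 11, 6, 7, 0, 10, 9] = (0 8 7 6 11 9)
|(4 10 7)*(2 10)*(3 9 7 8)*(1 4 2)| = |(1 4)(2 10 8 3 9 7)| = 6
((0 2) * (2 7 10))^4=(10)=[0, 1, 2, 3, 4, 5, 6, 7, 8, 9, 10]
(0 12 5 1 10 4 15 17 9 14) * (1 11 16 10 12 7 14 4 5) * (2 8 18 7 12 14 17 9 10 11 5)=[12, 14, 8, 3, 15, 5, 6, 17, 18, 4, 2, 16, 1, 13, 0, 9, 11, 10, 7]=(0 12 1 14)(2 8 18 7 17 10)(4 15 9)(11 16)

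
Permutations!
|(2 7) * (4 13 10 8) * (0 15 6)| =12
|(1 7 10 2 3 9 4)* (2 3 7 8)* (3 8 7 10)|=|(1 7 3 9 4)(2 10 8)|=15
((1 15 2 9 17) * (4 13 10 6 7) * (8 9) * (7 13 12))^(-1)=(1 17 9 8 2 15)(4 7 12)(6 10 13)=[0, 17, 15, 3, 7, 5, 10, 12, 2, 8, 13, 11, 4, 6, 14, 1, 16, 9]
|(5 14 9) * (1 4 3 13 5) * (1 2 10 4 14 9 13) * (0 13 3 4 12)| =|(0 13 5 9 2 10 12)(1 14 3)| =21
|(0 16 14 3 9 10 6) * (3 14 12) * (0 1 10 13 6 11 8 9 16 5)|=42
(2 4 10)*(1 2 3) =[0, 2, 4, 1, 10, 5, 6, 7, 8, 9, 3] =(1 2 4 10 3)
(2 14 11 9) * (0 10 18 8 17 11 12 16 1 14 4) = (0 10 18 8 17 11 9 2 4)(1 14 12 16) = [10, 14, 4, 3, 0, 5, 6, 7, 17, 2, 18, 9, 16, 13, 12, 15, 1, 11, 8]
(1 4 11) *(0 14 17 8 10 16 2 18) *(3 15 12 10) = [14, 4, 18, 15, 11, 5, 6, 7, 3, 9, 16, 1, 10, 13, 17, 12, 2, 8, 0] = (0 14 17 8 3 15 12 10 16 2 18)(1 4 11)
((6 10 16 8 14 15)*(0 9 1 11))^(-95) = (0 9 1 11)(6 10 16 8 14 15) = [9, 11, 2, 3, 4, 5, 10, 7, 14, 1, 16, 0, 12, 13, 15, 6, 8]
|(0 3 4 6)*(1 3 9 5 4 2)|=|(0 9 5 4 6)(1 3 2)|=15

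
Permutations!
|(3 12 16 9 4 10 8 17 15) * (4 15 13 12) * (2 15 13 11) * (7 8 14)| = |(2 15 3 4 10 14 7 8 17 11)(9 13 12 16)| = 20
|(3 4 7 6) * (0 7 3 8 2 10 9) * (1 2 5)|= 18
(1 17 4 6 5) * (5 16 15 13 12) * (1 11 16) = [0, 17, 2, 3, 6, 11, 1, 7, 8, 9, 10, 16, 5, 12, 14, 13, 15, 4] = (1 17 4 6)(5 11 16 15 13 12)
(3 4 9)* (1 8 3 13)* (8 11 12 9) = [0, 11, 2, 4, 8, 5, 6, 7, 3, 13, 10, 12, 9, 1] = (1 11 12 9 13)(3 4 8)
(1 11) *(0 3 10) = (0 3 10)(1 11) = [3, 11, 2, 10, 4, 5, 6, 7, 8, 9, 0, 1]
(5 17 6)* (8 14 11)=(5 17 6)(8 14 11)=[0, 1, 2, 3, 4, 17, 5, 7, 14, 9, 10, 8, 12, 13, 11, 15, 16, 6]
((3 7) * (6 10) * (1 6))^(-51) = (10)(3 7) = [0, 1, 2, 7, 4, 5, 6, 3, 8, 9, 10]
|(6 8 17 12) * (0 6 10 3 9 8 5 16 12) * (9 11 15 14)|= |(0 6 5 16 12 10 3 11 15 14 9 8 17)|= 13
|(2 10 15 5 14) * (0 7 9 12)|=20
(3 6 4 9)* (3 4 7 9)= (3 6 7 9 4)= [0, 1, 2, 6, 3, 5, 7, 9, 8, 4]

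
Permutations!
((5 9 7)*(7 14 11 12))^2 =[0, 1, 2, 3, 4, 14, 6, 9, 8, 11, 10, 7, 5, 13, 12] =(5 14 12)(7 9 11)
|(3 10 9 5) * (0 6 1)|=12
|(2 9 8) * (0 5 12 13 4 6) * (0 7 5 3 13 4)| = |(0 3 13)(2 9 8)(4 6 7 5 12)| = 15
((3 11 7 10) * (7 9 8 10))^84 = (3 10 8 9 11) = [0, 1, 2, 10, 4, 5, 6, 7, 9, 11, 8, 3]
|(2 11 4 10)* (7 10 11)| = 6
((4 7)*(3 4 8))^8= (8)= [0, 1, 2, 3, 4, 5, 6, 7, 8]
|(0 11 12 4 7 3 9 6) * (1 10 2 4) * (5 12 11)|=11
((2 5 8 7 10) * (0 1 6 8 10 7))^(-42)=(10)(0 6)(1 8)=[6, 8, 2, 3, 4, 5, 0, 7, 1, 9, 10]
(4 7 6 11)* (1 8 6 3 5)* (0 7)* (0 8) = (0 7 3 5 1)(4 8 6 11) = [7, 0, 2, 5, 8, 1, 11, 3, 6, 9, 10, 4]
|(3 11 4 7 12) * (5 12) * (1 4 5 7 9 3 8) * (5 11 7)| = |(1 4 9 3 7 5 12 8)| = 8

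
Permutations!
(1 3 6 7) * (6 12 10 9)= (1 3 12 10 9 6 7)= [0, 3, 2, 12, 4, 5, 7, 1, 8, 6, 9, 11, 10]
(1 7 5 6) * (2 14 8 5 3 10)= (1 7 3 10 2 14 8 5 6)= [0, 7, 14, 10, 4, 6, 1, 3, 5, 9, 2, 11, 12, 13, 8]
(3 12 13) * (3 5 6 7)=(3 12 13 5 6 7)=[0, 1, 2, 12, 4, 6, 7, 3, 8, 9, 10, 11, 13, 5]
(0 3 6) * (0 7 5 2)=[3, 1, 0, 6, 4, 2, 7, 5]=(0 3 6 7 5 2)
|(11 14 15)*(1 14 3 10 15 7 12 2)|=|(1 14 7 12 2)(3 10 15 11)|=20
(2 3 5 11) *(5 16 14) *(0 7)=(0 7)(2 3 16 14 5 11)=[7, 1, 3, 16, 4, 11, 6, 0, 8, 9, 10, 2, 12, 13, 5, 15, 14]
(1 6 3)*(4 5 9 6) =(1 4 5 9 6 3) =[0, 4, 2, 1, 5, 9, 3, 7, 8, 6]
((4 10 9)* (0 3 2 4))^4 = (0 10 2)(3 9 4) = [10, 1, 0, 9, 3, 5, 6, 7, 8, 4, 2]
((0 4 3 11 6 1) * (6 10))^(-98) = (11) = [0, 1, 2, 3, 4, 5, 6, 7, 8, 9, 10, 11]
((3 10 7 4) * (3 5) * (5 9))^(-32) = (3 9 7)(4 10 5) = [0, 1, 2, 9, 10, 4, 6, 3, 8, 7, 5]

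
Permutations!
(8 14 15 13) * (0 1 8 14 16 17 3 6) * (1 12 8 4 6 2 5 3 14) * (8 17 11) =(0 12 17 14 15 13 1 4 6)(2 5 3)(8 16 11) =[12, 4, 5, 2, 6, 3, 0, 7, 16, 9, 10, 8, 17, 1, 15, 13, 11, 14]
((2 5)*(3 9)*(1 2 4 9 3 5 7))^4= (1 2 7)(4 9 5)= [0, 2, 7, 3, 9, 4, 6, 1, 8, 5]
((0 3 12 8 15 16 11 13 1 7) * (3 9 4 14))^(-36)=(0 14 8 11 7 4 12 16 1 9 3 15 13)=[14, 9, 2, 15, 12, 5, 6, 4, 11, 3, 10, 7, 16, 0, 8, 13, 1]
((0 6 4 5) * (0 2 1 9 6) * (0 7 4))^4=[2, 7, 0, 3, 9, 6, 5, 1, 8, 4]=(0 2)(1 7)(4 9)(5 6)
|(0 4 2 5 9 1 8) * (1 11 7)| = 9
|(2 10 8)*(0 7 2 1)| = 6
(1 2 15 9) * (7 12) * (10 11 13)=(1 2 15 9)(7 12)(10 11 13)=[0, 2, 15, 3, 4, 5, 6, 12, 8, 1, 11, 13, 7, 10, 14, 9]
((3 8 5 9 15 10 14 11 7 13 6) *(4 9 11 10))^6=(15)(3 6 13 7 11 5 8)=[0, 1, 2, 6, 4, 8, 13, 11, 3, 9, 10, 5, 12, 7, 14, 15]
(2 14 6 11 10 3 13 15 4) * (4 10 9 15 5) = (2 14 6 11 9 15 10 3 13 5 4) = [0, 1, 14, 13, 2, 4, 11, 7, 8, 15, 3, 9, 12, 5, 6, 10]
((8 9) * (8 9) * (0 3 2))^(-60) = [0, 1, 2, 3, 4, 5, 6, 7, 8, 9] = (9)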